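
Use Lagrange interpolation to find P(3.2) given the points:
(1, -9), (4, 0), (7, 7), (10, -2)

Lagrange interpolation formula:
P(x) = Σ yᵢ × Lᵢ(x)
where Lᵢ(x) = Π_{j≠i} (x - xⱼ)/(xᵢ - xⱼ)

L_0(3.2) = (3.2 - 4)/(1 - 4) × (3.2 - 7)/(1 - 7) × (3.2 - 10)/(1 - 10) = 0.127605
L_1(3.2) = (3.2 - 1)/(4 - 1) × (3.2 - 7)/(4 - 7) × (3.2 - 10)/(4 - 10) = 1.052741
L_2(3.2) = (3.2 - 1)/(7 - 1) × (3.2 - 4)/(7 - 4) × (3.2 - 10)/(7 - 10) = -0.221630
L_3(3.2) = (3.2 - 1)/(10 - 1) × (3.2 - 4)/(10 - 4) × (3.2 - 7)/(10 - 7) = 0.041284

P(3.2) = (-9)×L_0(3.2) + 0×L_1(3.2) + 7×L_2(3.2) + (-2)×L_3(3.2)
P(3.2) = -2.782420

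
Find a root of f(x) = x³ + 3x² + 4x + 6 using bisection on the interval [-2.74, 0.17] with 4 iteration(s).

f(x) = x³ + 3x² + 4x + 6
Initial interval: [-2.74, 0.17]

Iteration 1:
  c_1 = (-2.740000 + 0.170000)/2 = -1.285000
  f(c_1) = f(-1.285000) = 3.691851
  f(a) × f(c) < 0, new interval: [-2.740000, -1.285000]
Iteration 2:
  c_2 = (-2.740000 + (-1.285000))/2 = -2.012500
  f(c_2) = f(-2.012500) = 1.949529
  f(a) × f(c) < 0, new interval: [-2.740000, -2.012500]
Iteration 3:
  c_3 = (-2.740000 + (-2.012500))/2 = -2.376250
  f(c_3) = f(-2.376250) = 0.017044
  f(a) × f(c) < 0, new interval: [-2.740000, -2.376250]
Iteration 4:
  c_4 = (-2.740000 + (-2.376250))/2 = -2.558125
  f(c_4) = f(-2.558125) = -1.340868
  f(a) × f(c) ≥ 0, new interval: [-2.558125, -2.376250]

After 4 iteration(s), the approximation is c_4 = -2.558125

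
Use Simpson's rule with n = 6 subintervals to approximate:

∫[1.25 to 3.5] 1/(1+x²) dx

f(x) = 1/(1+x²)
a = 1.25, b = 3.5, n = 6
h = (b - a)/n = 0.375000

Simpson's rule: (h/3)[f(x₀) + 4f(x₁) + 2f(x₂) + ... + f(xₙ)]

x_0 = 1.2500, f(x_0) = 0.390244, coefficient = 1
x_1 = 1.6250, f(x_1) = 0.274678, coefficient = 4
x_2 = 2.0000, f(x_2) = 0.200000, coefficient = 2
x_3 = 2.3750, f(x_3) = 0.150588, coefficient = 4
x_4 = 2.7500, f(x_4) = 0.116788, coefficient = 2
x_5 = 3.1250, f(x_5) = 0.092888, coefficient = 4
x_6 = 3.5000, f(x_6) = 0.075472, coefficient = 1

I ≈ (0.375000/3) × 3.171911 = 0.396489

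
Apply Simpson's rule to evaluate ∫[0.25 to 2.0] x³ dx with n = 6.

f(x) = x³
a = 0.25, b = 2.0, n = 6
h = (b - a)/n = 0.291667

Simpson's rule: (h/3)[f(x₀) + 4f(x₁) + 2f(x₂) + ... + f(xₙ)]

x_0 = 0.2500, f(x_0) = 0.015625, coefficient = 1
x_1 = 0.5417, f(x_1) = 0.158927, coefficient = 4
x_2 = 0.8333, f(x_2) = 0.578704, coefficient = 2
x_3 = 1.1250, f(x_3) = 1.423828, coefficient = 4
x_4 = 1.4167, f(x_4) = 2.843171, coefficient = 2
x_5 = 1.7083, f(x_5) = 4.985605, coefficient = 4
x_6 = 2.0000, f(x_6) = 8.000000, coefficient = 1

I ≈ (0.291667/3) × 41.132813 = 3.999023
Exact value: 3.999023
Error: 0.000000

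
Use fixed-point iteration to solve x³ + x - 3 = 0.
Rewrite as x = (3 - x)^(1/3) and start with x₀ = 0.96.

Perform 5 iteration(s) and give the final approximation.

Equation: x³ + x - 3 = 0
Fixed-point form: x = (3 - x)^(1/3)
x₀ = 0.96

x_1 = g(0.960000) = 1.268265
x_2 = g(1.268265) = 1.200864
x_3 = g(1.200864) = 1.216246
x_4 = g(1.216246) = 1.212770
x_5 = g(1.212770) = 1.213557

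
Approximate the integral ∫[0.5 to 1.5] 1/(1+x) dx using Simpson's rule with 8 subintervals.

f(x) = 1/(1+x)
a = 0.5, b = 1.5, n = 8
h = (b - a)/n = 0.125000

Simpson's rule: (h/3)[f(x₀) + 4f(x₁) + 2f(x₂) + ... + f(xₙ)]

x_0 = 0.5000, f(x_0) = 0.666667, coefficient = 1
x_1 = 0.6250, f(x_1) = 0.615385, coefficient = 4
x_2 = 0.7500, f(x_2) = 0.571429, coefficient = 2
x_3 = 0.8750, f(x_3) = 0.533333, coefficient = 4
x_4 = 1.0000, f(x_4) = 0.500000, coefficient = 2
x_5 = 1.1250, f(x_5) = 0.470588, coefficient = 4
x_6 = 1.2500, f(x_6) = 0.444444, coefficient = 2
x_7 = 1.3750, f(x_7) = 0.421053, coefficient = 4
x_8 = 1.5000, f(x_8) = 0.400000, coefficient = 1

I ≈ (0.125000/3) × 12.259848 = 0.510827
Exact value: 0.510826
Error: 0.000001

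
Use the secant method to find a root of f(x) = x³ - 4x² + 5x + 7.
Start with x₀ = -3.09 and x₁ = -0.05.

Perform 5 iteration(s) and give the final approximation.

f(x) = x³ - 4x² + 5x + 7
x₀ = -3.09, x₁ = -0.05

Secant formula: x_{n+1} = x_n - f(x_n)(x_n - x_{n-1})/(f(x_n) - f(x_{n-1}))

Iteration 1:
  f(-3.090000) = -76.146029
  f(-0.050000) = 6.739875
  x_2 = -0.050000 - 6.739875×(-0.050000 - (-3.090000))/(6.739875 - (-76.146029))
       = -0.297198
Iteration 2:
  f(-0.050000) = 6.739875
  f(-0.297198) = 5.134454
  x_3 = -0.297198 - 5.134454×(-0.297198 - (-0.050000))/(5.134454 - 6.739875)
       = -1.087785
Iteration 3:
  f(-0.297198) = 5.134454
  f(-1.087785) = -4.459188
  x_4 = -1.087785 - (-4.459188)×(-1.087785 - (-0.297198))/(-4.459188 - 5.134454)
       = -0.720315
Iteration 4:
  f(-1.087785) = -4.459188
  f(-0.720315) = 0.949270
  x_5 = -0.720315 - 0.949270×(-0.720315 - (-1.087785))/(0.949270 - (-4.459188))
       = -0.784812
Iteration 5:
  f(-0.720315) = 0.949270
  f(-0.784812) = 0.128831
  x_6 = -0.784812 - 0.128831×(-0.784812 - (-0.720315))/(0.128831 - 0.949270)
       = -0.794940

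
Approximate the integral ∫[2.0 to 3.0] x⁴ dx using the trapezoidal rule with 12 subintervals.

f(x) = x⁴
a = 2.0, b = 3.0, n = 12
h = (b - a)/n = 0.083333

Trapezoidal rule: (h/2)[f(x₀) + 2f(x₁) + 2f(x₂) + ... + f(xₙ)]

x_0 = 2.0000, f(x_0) = 16.000000, coefficient = 1
x_1 = 2.0833, f(x_1) = 18.838011, coefficient = 2
x_2 = 2.1667, f(x_2) = 22.037809, coefficient = 2
x_3 = 2.2500, f(x_3) = 25.628906, coefficient = 2
x_4 = 2.3333, f(x_4) = 29.641975, coefficient = 2
x_5 = 2.4167, f(x_5) = 34.108845, coefficient = 2
x_6 = 2.5000, f(x_6) = 39.062500, coefficient = 2
x_7 = 2.5833, f(x_7) = 44.537085, coefficient = 2
x_8 = 2.6667, f(x_8) = 50.567901, coefficient = 2
x_9 = 2.7500, f(x_9) = 57.191406, coefficient = 2
x_10 = 2.8333, f(x_10) = 64.445216, coefficient = 2
x_11 = 2.9167, f(x_11) = 72.368104, coefficient = 2
x_12 = 3.0000, f(x_12) = 81.000000, coefficient = 1

I ≈ (0.083333/2) × 1013.855517 = 42.243980
Exact value: 42.200000
Error: 0.043980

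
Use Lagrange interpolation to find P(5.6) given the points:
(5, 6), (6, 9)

Lagrange interpolation formula:
P(x) = Σ yᵢ × Lᵢ(x)
where Lᵢ(x) = Π_{j≠i} (x - xⱼ)/(xᵢ - xⱼ)

L_0(5.6) = (5.6 - 6)/(5 - 6) = 0.400000
L_1(5.6) = (5.6 - 5)/(6 - 5) = 0.600000

P(5.6) = 6×L_0(5.6) + 9×L_1(5.6)
P(5.6) = 7.800000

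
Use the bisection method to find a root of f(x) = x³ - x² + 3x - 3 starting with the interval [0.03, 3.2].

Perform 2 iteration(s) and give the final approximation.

f(x) = x³ - x² + 3x - 3
Initial interval: [0.03, 3.2]

Iteration 1:
  c_1 = (0.030000 + 3.200000)/2 = 1.615000
  f(c_1) = f(1.615000) = 3.449058
  f(a) × f(c) < 0, new interval: [0.030000, 1.615000]
Iteration 2:
  c_2 = (0.030000 + 1.615000)/2 = 0.822500
  f(c_2) = f(0.822500) = -0.652580
  f(a) × f(c) ≥ 0, new interval: [0.822500, 1.615000]

After 2 iteration(s), the approximation is c_2 = 0.822500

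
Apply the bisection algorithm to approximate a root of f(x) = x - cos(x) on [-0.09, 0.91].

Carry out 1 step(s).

f(x) = x - cos(x)
Initial interval: [-0.09, 0.91]

Iteration 1:
  c_1 = (-0.090000 + 0.910000)/2 = 0.410000
  f(c_1) = f(0.410000) = -0.507121
  f(a) × f(c) ≥ 0, new interval: [0.410000, 0.910000]

After 1 iteration(s), the approximation is c_1 = 0.410000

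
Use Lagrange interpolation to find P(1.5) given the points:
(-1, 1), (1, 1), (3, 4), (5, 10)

Lagrange interpolation formula:
P(x) = Σ yᵢ × Lᵢ(x)
where Lᵢ(x) = Π_{j≠i} (x - xⱼ)/(xᵢ - xⱼ)

L_0(1.5) = (1.5 - 1)/(-1 - 1) × (1.5 - 3)/(-1 - 3) × (1.5 - 5)/(-1 - 5) = -0.054688
L_1(1.5) = (1.5 - (-1))/(1 - (-1)) × (1.5 - 3)/(1 - 3) × (1.5 - 5)/(1 - 5) = 0.820312
L_2(1.5) = (1.5 - (-1))/(3 - (-1)) × (1.5 - 1)/(3 - 1) × (1.5 - 5)/(3 - 5) = 0.273438
L_3(1.5) = (1.5 - (-1))/(5 - (-1)) × (1.5 - 1)/(5 - 1) × (1.5 - 3)/(5 - 3) = -0.039062

P(1.5) = 1×L_0(1.5) + 1×L_1(1.5) + 4×L_2(1.5) + 10×L_3(1.5)
P(1.5) = 1.468750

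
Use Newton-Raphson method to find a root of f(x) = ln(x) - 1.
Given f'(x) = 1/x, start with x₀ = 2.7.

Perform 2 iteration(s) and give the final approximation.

f(x) = ln(x) - 1
f'(x) = 1/x
x₀ = 2.7

Newton-Raphson formula: x_{n+1} = x_n - f(x_n)/f'(x_n)

Iteration 1:
  f(2.700000) = -0.006748
  f'(2.700000) = 0.370370
  x_1 = 2.700000 - (-0.006748)/0.370370 = 2.718220
Iteration 2:
  f(2.718220) = -0.000023
  f'(2.718220) = 0.367888
  x_2 = 2.718220 - (-0.000023)/0.367888 = 2.718282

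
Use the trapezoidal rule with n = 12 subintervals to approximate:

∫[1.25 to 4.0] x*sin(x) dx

f(x) = x*sin(x)
a = 1.25, b = 4.0, n = 12
h = (b - a)/n = 0.229167

Trapezoidal rule: (h/2)[f(x₀) + 2f(x₁) + 2f(x₂) + ... + f(xₙ)]

x_0 = 1.2500, f(x_0) = 1.186231, coefficient = 1
x_1 = 1.4792, f(x_1) = 1.472961, coefficient = 2
x_2 = 1.7083, f(x_2) = 1.692201, coefficient = 2
x_3 = 1.9375, f(x_3) = 1.808684, coefficient = 2
x_4 = 2.1667, f(x_4) = 1.793264, coefficient = 2
x_5 = 2.3958, f(x_5) = 1.625644, coefficient = 2
x_6 = 2.6250, f(x_6) = 1.296541, coefficient = 2
x_7 = 2.8542, f(x_7) = 0.809113, coefficient = 2
x_8 = 3.0833, f(x_8) = 0.179531, coefficient = 2
x_9 = 3.3125, f(x_9) = -0.563379, coefficient = 2
x_10 = 3.5417, f(x_10) = -1.379431, coefficient = 2
x_11 = 3.7708, f(x_11) = -2.219252, coefficient = 2
x_12 = 4.0000, f(x_12) = -3.027210, coefficient = 1

I ≈ (0.229167/2) × 11.190775 = 1.282276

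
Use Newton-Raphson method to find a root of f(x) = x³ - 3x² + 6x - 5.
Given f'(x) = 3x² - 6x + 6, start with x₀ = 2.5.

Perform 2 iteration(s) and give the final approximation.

f(x) = x³ - 3x² + 6x - 5
f'(x) = 3x² - 6x + 6
x₀ = 2.5

Newton-Raphson formula: x_{n+1} = x_n - f(x_n)/f'(x_n)

Iteration 1:
  f(2.500000) = 6.875000
  f'(2.500000) = 9.750000
  x_1 = 2.500000 - 6.875000/9.750000 = 1.794872
Iteration 2:
  f(1.794872) = 1.886832
  f'(1.794872) = 4.895464
  x_2 = 1.794872 - 1.886832/4.895464 = 1.409447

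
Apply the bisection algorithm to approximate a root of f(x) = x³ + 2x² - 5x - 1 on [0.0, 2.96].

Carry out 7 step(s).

f(x) = x³ + 2x² - 5x - 1
Initial interval: [0.0, 2.96]

Iteration 1:
  c_1 = (0.000000 + 2.960000)/2 = 1.480000
  f(c_1) = f(1.480000) = -0.777408
  f(a) × f(c) ≥ 0, new interval: [1.480000, 2.960000]
Iteration 2:
  c_2 = (1.480000 + 2.960000)/2 = 2.220000
  f(c_2) = f(2.220000) = 8.697848
  f(a) × f(c) < 0, new interval: [1.480000, 2.220000]
Iteration 3:
  c_3 = (1.480000 + 2.220000)/2 = 1.850000
  f(c_3) = f(1.850000) = 2.926625
  f(a) × f(c) < 0, new interval: [1.480000, 1.850000]
Iteration 4:
  c_4 = (1.480000 + 1.850000)/2 = 1.665000
  f(c_4) = f(1.665000) = 0.835205
  f(a) × f(c) < 0, new interval: [1.480000, 1.665000]
Iteration 5:
  c_5 = (1.480000 + 1.665000)/2 = 1.572500
  f(c_5) = f(1.572500) = -0.028578
  f(a) × f(c) ≥ 0, new interval: [1.572500, 1.665000]
Iteration 6:
  c_6 = (1.572500 + 1.665000)/2 = 1.618750
  f(c_6) = f(1.618750) = 0.388647
  f(a) × f(c) < 0, new interval: [1.572500, 1.618750]
Iteration 7:
  c_7 = (1.572500 + 1.618750)/2 = 1.595625
  f(c_7) = f(1.595625) = 0.176405
  f(a) × f(c) < 0, new interval: [1.572500, 1.595625]

After 7 iteration(s), the approximation is c_7 = 1.595625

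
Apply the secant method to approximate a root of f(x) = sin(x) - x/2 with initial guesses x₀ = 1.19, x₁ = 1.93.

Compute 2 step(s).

f(x) = sin(x) - x/2
x₀ = 1.19, x₁ = 1.93

Secant formula: x_{n+1} = x_n - f(x_n)(x_n - x_{n-1})/(f(x_n) - f(x_{n-1}))

Iteration 1:
  f(1.190000) = 0.333369
  f(1.930000) = -0.028823
  x_2 = 1.930000 - (-0.028823)×(1.930000 - 1.190000)/(-0.028823 - 0.333369)
       = 1.871111
Iteration 2:
  f(1.930000) = -0.028823
  f(1.871111) = 0.019688
  x_3 = 1.871111 - 0.019688×(1.871111 - 1.930000)/(0.019688 - (-0.028823))
       = 1.895011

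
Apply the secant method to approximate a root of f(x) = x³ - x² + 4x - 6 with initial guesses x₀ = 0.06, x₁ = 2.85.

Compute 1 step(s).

f(x) = x³ - x² + 4x - 6
x₀ = 0.06, x₁ = 2.85

Secant formula: x_{n+1} = x_n - f(x_n)(x_n - x_{n-1})/(f(x_n) - f(x_{n-1}))

Iteration 1:
  f(0.060000) = -5.763384
  f(2.850000) = 20.426625
  x_2 = 2.850000 - 20.426625×(2.850000 - 0.060000)/(20.426625 - (-5.763384))
       = 0.673969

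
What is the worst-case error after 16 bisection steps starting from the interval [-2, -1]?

Bisection error bound: |error| ≤ (b-a)/2^n
|error| ≤ (-1 - (-2))/2^16 = 1/2^16
|error| ≤ 0.0000152588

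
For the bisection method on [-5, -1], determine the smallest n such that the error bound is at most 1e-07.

We need (b-a)/2^n ≤ 1e-07
(-1 - (-5))/2^n ≤ 1e-07
4/2^n ≤ 1e-07
2^n ≥ 40000000
n ≥ log₂(40000000) = 25.25
n ≥ 26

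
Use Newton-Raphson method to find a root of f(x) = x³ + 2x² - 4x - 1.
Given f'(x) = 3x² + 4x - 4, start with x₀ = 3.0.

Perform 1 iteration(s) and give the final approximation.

f(x) = x³ + 2x² - 4x - 1
f'(x) = 3x² + 4x - 4
x₀ = 3.0

Newton-Raphson formula: x_{n+1} = x_n - f(x_n)/f'(x_n)

Iteration 1:
  f(3.000000) = 32.000000
  f'(3.000000) = 35.000000
  x_1 = 3.000000 - 32.000000/35.000000 = 2.085714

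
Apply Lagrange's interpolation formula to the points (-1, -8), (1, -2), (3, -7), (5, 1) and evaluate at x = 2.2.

Lagrange interpolation formula:
P(x) = Σ yᵢ × Lᵢ(x)
where Lᵢ(x) = Π_{j≠i} (x - xⱼ)/(xᵢ - xⱼ)

L_0(2.2) = (2.2 - 1)/(-1 - 1) × (2.2 - 3)/(-1 - 3) × (2.2 - 5)/(-1 - 5) = -0.056000
L_1(2.2) = (2.2 - (-1))/(1 - (-1)) × (2.2 - 3)/(1 - 3) × (2.2 - 5)/(1 - 5) = 0.448000
L_2(2.2) = (2.2 - (-1))/(3 - (-1)) × (2.2 - 1)/(3 - 1) × (2.2 - 5)/(3 - 5) = 0.672000
L_3(2.2) = (2.2 - (-1))/(5 - (-1)) × (2.2 - 1)/(5 - 1) × (2.2 - 3)/(5 - 3) = -0.064000

P(2.2) = (-8)×L_0(2.2) + (-2)×L_1(2.2) + (-7)×L_2(2.2) + 1×L_3(2.2)
P(2.2) = -5.216000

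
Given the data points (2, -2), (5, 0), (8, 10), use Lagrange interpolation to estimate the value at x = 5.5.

Lagrange interpolation formula:
P(x) = Σ yᵢ × Lᵢ(x)
where Lᵢ(x) = Π_{j≠i} (x - xⱼ)/(xᵢ - xⱼ)

L_0(5.5) = (5.5 - 5)/(2 - 5) × (5.5 - 8)/(2 - 8) = -0.069444
L_1(5.5) = (5.5 - 2)/(5 - 2) × (5.5 - 8)/(5 - 8) = 0.972222
L_2(5.5) = (5.5 - 2)/(8 - 2) × (5.5 - 5)/(8 - 5) = 0.097222

P(5.5) = (-2)×L_0(5.5) + 0×L_1(5.5) + 10×L_2(5.5)
P(5.5) = 1.111111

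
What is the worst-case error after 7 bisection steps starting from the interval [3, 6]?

Bisection error bound: |error| ≤ (b-a)/2^n
|error| ≤ (6 - 3)/2^7 = 3/2^7
|error| ≤ 0.0234375000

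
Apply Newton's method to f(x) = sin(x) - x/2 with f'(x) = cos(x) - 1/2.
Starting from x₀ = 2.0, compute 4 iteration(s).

f(x) = sin(x) - x/2
f'(x) = cos(x) - 1/2
x₀ = 2.0

Newton-Raphson formula: x_{n+1} = x_n - f(x_n)/f'(x_n)

Iteration 1:
  f(2.000000) = -0.090703
  f'(2.000000) = -0.916147
  x_1 = 2.000000 - (-0.090703)/(-0.916147) = 1.900996
Iteration 2:
  f(1.900996) = -0.004520
  f'(1.900996) = -0.824232
  x_2 = 1.900996 - (-0.004520)/(-0.824232) = 1.895512
Iteration 3:
  f(1.895512) = -0.000014
  f'(1.895512) = -0.819039
  x_3 = 1.895512 - (-0.000014)/(-0.819039) = 1.895494
Iteration 4:
  f(1.895494) = 0.000000
  f'(1.895494) = -0.819023
  x_4 = 1.895494 - 0.000000/(-0.819023) = 1.895494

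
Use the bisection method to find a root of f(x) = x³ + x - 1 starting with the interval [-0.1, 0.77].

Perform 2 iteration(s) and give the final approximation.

f(x) = x³ + x - 1
Initial interval: [-0.1, 0.77]

Iteration 1:
  c_1 = (-0.100000 + 0.770000)/2 = 0.335000
  f(c_1) = f(0.335000) = -0.627405
  f(a) × f(c) ≥ 0, new interval: [0.335000, 0.770000]
Iteration 2:
  c_2 = (0.335000 + 0.770000)/2 = 0.552500
  f(c_2) = f(0.552500) = -0.278846
  f(a) × f(c) ≥ 0, new interval: [0.552500, 0.770000]

After 2 iteration(s), the approximation is c_2 = 0.552500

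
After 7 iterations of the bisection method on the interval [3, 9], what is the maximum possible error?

Bisection error bound: |error| ≤ (b-a)/2^n
|error| ≤ (9 - 3)/2^7 = 6/2^7
|error| ≤ 0.0468750000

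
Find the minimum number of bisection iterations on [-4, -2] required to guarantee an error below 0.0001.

We need (b-a)/2^n ≤ 0.0001
(-2 - (-4))/2^n ≤ 0.0001
2/2^n ≤ 0.0001
2^n ≥ 20000
n ≥ log₂(20000) = 14.29
n ≥ 15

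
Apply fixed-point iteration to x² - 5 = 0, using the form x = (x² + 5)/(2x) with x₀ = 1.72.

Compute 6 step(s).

Equation: x² - 5 = 0
Fixed-point form: x = (x² + 5)/(2x)
x₀ = 1.72

x_1 = g(1.720000) = 2.313488
x_2 = g(2.313488) = 2.237363
x_3 = g(2.237363) = 2.236068
x_4 = g(2.236068) = 2.236068
x_5 = g(2.236068) = 2.236068
x_6 = g(2.236068) = 2.236068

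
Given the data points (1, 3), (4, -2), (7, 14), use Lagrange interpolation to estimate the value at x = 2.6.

Lagrange interpolation formula:
P(x) = Σ yᵢ × Lᵢ(x)
where Lᵢ(x) = Π_{j≠i} (x - xⱼ)/(xᵢ - xⱼ)

L_0(2.6) = (2.6 - 4)/(1 - 4) × (2.6 - 7)/(1 - 7) = 0.342222
L_1(2.6) = (2.6 - 1)/(4 - 1) × (2.6 - 7)/(4 - 7) = 0.782222
L_2(2.6) = (2.6 - 1)/(7 - 1) × (2.6 - 4)/(7 - 4) = -0.124444

P(2.6) = 3×L_0(2.6) + (-2)×L_1(2.6) + 14×L_2(2.6)
P(2.6) = -2.280000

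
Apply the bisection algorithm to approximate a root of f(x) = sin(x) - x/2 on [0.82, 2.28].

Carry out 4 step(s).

f(x) = sin(x) - x/2
Initial interval: [0.82, 2.28]

Iteration 1:
  c_1 = (0.820000 + 2.280000)/2 = 1.550000
  f(c_1) = f(1.550000) = 0.224784
  f(a) × f(c) ≥ 0, new interval: [1.550000, 2.280000]
Iteration 2:
  c_2 = (1.550000 + 2.280000)/2 = 1.915000
  f(c_2) = f(1.915000) = -0.016156
  f(a) × f(c) < 0, new interval: [1.550000, 1.915000]
Iteration 3:
  c_3 = (1.550000 + 1.915000)/2 = 1.732500
  f(c_3) = f(1.732500) = 0.120704
  f(a) × f(c) ≥ 0, new interval: [1.732500, 1.915000]
Iteration 4:
  c_4 = (1.732500 + 1.915000)/2 = 1.823750
  f(c_4) = f(1.823750) = 0.056302
  f(a) × f(c) ≥ 0, new interval: [1.823750, 1.915000]

After 4 iteration(s), the approximation is c_4 = 1.823750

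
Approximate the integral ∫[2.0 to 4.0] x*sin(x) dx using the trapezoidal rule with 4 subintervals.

f(x) = x*sin(x)
a = 2.0, b = 4.0, n = 4
h = (b - a)/n = 0.500000

Trapezoidal rule: (h/2)[f(x₀) + 2f(x₁) + 2f(x₂) + ... + f(xₙ)]

x_0 = 2.0000, f(x_0) = 1.818595, coefficient = 1
x_1 = 2.5000, f(x_1) = 1.496180, coefficient = 2
x_2 = 3.0000, f(x_2) = 0.423360, coefficient = 2
x_3 = 3.5000, f(x_3) = -1.227741, coefficient = 2
x_4 = 4.0000, f(x_4) = -3.027210, coefficient = 1

I ≈ (0.500000/2) × 0.174983 = 0.043746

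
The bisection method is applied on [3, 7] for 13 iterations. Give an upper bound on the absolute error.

Bisection error bound: |error| ≤ (b-a)/2^n
|error| ≤ (7 - 3)/2^13 = 4/2^13
|error| ≤ 0.0004882812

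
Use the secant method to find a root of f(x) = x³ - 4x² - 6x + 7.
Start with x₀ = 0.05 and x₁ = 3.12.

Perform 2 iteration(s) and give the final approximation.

f(x) = x³ - 4x² - 6x + 7
x₀ = 0.05, x₁ = 3.12

Secant formula: x_{n+1} = x_n - f(x_n)(x_n - x_{n-1})/(f(x_n) - f(x_{n-1}))

Iteration 1:
  f(0.050000) = 6.690125
  f(3.120000) = -20.286272
  x_2 = 3.120000 - (-20.286272)×(3.120000 - 0.050000)/(-20.286272 - 6.690125)
       = 0.811358
Iteration 2:
  f(3.120000) = -20.286272
  f(0.811358) = 0.032768
  x_3 = 0.811358 - 0.032768×(0.811358 - 3.120000)/(0.032768 - (-20.286272))
       = 0.815081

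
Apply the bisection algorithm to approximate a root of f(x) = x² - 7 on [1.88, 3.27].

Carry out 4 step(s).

f(x) = x² - 7
Initial interval: [1.88, 3.27]

Iteration 1:
  c_1 = (1.880000 + 3.270000)/2 = 2.575000
  f(c_1) = f(2.575000) = -0.369375
  f(a) × f(c) ≥ 0, new interval: [2.575000, 3.270000]
Iteration 2:
  c_2 = (2.575000 + 3.270000)/2 = 2.922500
  f(c_2) = f(2.922500) = 1.541006
  f(a) × f(c) < 0, new interval: [2.575000, 2.922500]
Iteration 3:
  c_3 = (2.575000 + 2.922500)/2 = 2.748750
  f(c_3) = f(2.748750) = 0.555627
  f(a) × f(c) < 0, new interval: [2.575000, 2.748750]
Iteration 4:
  c_4 = (2.575000 + 2.748750)/2 = 2.661875
  f(c_4) = f(2.661875) = 0.085579
  f(a) × f(c) < 0, new interval: [2.575000, 2.661875]

After 4 iteration(s), the approximation is c_4 = 2.661875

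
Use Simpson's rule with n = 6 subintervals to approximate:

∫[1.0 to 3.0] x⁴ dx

f(x) = x⁴
a = 1.0, b = 3.0, n = 6
h = (b - a)/n = 0.333333

Simpson's rule: (h/3)[f(x₀) + 4f(x₁) + 2f(x₂) + ... + f(xₙ)]

x_0 = 1.0000, f(x_0) = 1.000000, coefficient = 1
x_1 = 1.3333, f(x_1) = 3.160494, coefficient = 4
x_2 = 1.6667, f(x_2) = 7.716049, coefficient = 2
x_3 = 2.0000, f(x_3) = 16.000000, coefficient = 4
x_4 = 2.3333, f(x_4) = 29.641975, coefficient = 2
x_5 = 2.6667, f(x_5) = 50.567901, coefficient = 4
x_6 = 3.0000, f(x_6) = 81.000000, coefficient = 1

I ≈ (0.333333/3) × 435.629630 = 48.403292
Exact value: 48.400000
Error: 0.003292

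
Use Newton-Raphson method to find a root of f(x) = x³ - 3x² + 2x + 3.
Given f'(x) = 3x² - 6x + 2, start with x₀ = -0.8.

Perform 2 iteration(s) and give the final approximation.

f(x) = x³ - 3x² + 2x + 3
f'(x) = 3x² - 6x + 2
x₀ = -0.8

Newton-Raphson formula: x_{n+1} = x_n - f(x_n)/f'(x_n)

Iteration 1:
  f(-0.800000) = -1.032000
  f'(-0.800000) = 8.720000
  x_1 = -0.800000 - (-1.032000)/8.720000 = -0.681651
Iteration 2:
  f(-0.681651) = -0.073977
  f'(-0.681651) = 7.483854
  x_2 = -0.681651 - (-0.073977)/7.483854 = -0.671767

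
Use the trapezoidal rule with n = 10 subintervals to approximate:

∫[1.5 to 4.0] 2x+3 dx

f(x) = 2x+3
a = 1.5, b = 4.0, n = 10
h = (b - a)/n = 0.250000

Trapezoidal rule: (h/2)[f(x₀) + 2f(x₁) + 2f(x₂) + ... + f(xₙ)]

x_0 = 1.5000, f(x_0) = 6.000000, coefficient = 1
x_1 = 1.7500, f(x_1) = 6.500000, coefficient = 2
x_2 = 2.0000, f(x_2) = 7.000000, coefficient = 2
x_3 = 2.2500, f(x_3) = 7.500000, coefficient = 2
x_4 = 2.5000, f(x_4) = 8.000000, coefficient = 2
x_5 = 2.7500, f(x_5) = 8.500000, coefficient = 2
x_6 = 3.0000, f(x_6) = 9.000000, coefficient = 2
x_7 = 3.2500, f(x_7) = 9.500000, coefficient = 2
x_8 = 3.5000, f(x_8) = 10.000000, coefficient = 2
x_9 = 3.7500, f(x_9) = 10.500000, coefficient = 2
x_10 = 4.0000, f(x_10) = 11.000000, coefficient = 1

I ≈ (0.250000/2) × 170.000000 = 21.250000
Exact value: 21.250000
Error: 0.000000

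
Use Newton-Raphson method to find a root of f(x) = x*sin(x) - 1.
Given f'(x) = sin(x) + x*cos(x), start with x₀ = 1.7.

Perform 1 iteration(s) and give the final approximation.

f(x) = x*sin(x) - 1
f'(x) = sin(x) + x*cos(x)
x₀ = 1.7

Newton-Raphson formula: x_{n+1} = x_n - f(x_n)/f'(x_n)

Iteration 1:
  f(1.700000) = 0.685830
  f'(1.700000) = 0.772629
  x_1 = 1.700000 - 0.685830/0.772629 = 0.812342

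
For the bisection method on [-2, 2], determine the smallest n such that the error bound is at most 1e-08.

We need (b-a)/2^n ≤ 1e-08
(2 - (-2))/2^n ≤ 1e-08
4/2^n ≤ 1e-08
2^n ≥ 400000000
n ≥ log₂(400000000) = 28.58
n ≥ 29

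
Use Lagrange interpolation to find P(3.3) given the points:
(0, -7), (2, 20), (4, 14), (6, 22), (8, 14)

Lagrange interpolation formula:
P(x) = Σ yᵢ × Lᵢ(x)
where Lᵢ(x) = Π_{j≠i} (x - xⱼ)/(xᵢ - xⱼ)

L_0(3.3) = (3.3 - 2)/(0 - 2) × (3.3 - 4)/(0 - 4) × (3.3 - 6)/(0 - 6) × (3.3 - 8)/(0 - 8) = -0.030073
L_1(3.3) = (3.3 - 0)/(2 - 0) × (3.3 - 4)/(2 - 4) × (3.3 - 6)/(2 - 6) × (3.3 - 8)/(2 - 8) = 0.305353
L_2(3.3) = (3.3 - 0)/(4 - 0) × (3.3 - 2)/(4 - 2) × (3.3 - 6)/(4 - 6) × (3.3 - 8)/(4 - 8) = 0.850627
L_3(3.3) = (3.3 - 0)/(6 - 0) × (3.3 - 2)/(6 - 2) × (3.3 - 4)/(6 - 4) × (3.3 - 8)/(6 - 8) = -0.147022
L_4(3.3) = (3.3 - 0)/(8 - 0) × (3.3 - 2)/(8 - 2) × (3.3 - 4)/(8 - 4) × (3.3 - 6)/(8 - 6) = 0.021115

P(3.3) = (-7)×L_0(3.3) + 20×L_1(3.3) + 14×L_2(3.3) + 22×L_3(3.3) + 14×L_4(3.3)
P(3.3) = 15.287470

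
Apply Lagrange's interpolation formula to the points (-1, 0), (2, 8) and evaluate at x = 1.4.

Lagrange interpolation formula:
P(x) = Σ yᵢ × Lᵢ(x)
where Lᵢ(x) = Π_{j≠i} (x - xⱼ)/(xᵢ - xⱼ)

L_0(1.4) = (1.4 - 2)/(-1 - 2) = 0.200000
L_1(1.4) = (1.4 - (-1))/(2 - (-1)) = 0.800000

P(1.4) = 0×L_0(1.4) + 8×L_1(1.4)
P(1.4) = 6.400000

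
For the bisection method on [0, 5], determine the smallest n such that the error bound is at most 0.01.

We need (b-a)/2^n ≤ 0.01
(5 - 0)/2^n ≤ 0.01
5/2^n ≤ 0.01
2^n ≥ 500
n ≥ log₂(500) = 8.97
n ≥ 9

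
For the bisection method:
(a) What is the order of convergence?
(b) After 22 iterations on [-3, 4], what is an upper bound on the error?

(a) Bisection has linear (order 1) convergence; the error is halved each step.

(b) Error bound = (b-a)/2^n = (4 - (-3))/2^{22}
    = 7/2^{22}

(a) 1 (linear); (b) error ≤ 1.67e-06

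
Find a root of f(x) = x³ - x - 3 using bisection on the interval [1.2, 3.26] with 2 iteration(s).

f(x) = x³ - x - 3
Initial interval: [1.2, 3.26]

Iteration 1:
  c_1 = (1.200000 + 3.260000)/2 = 2.230000
  f(c_1) = f(2.230000) = 5.859567
  f(a) × f(c) < 0, new interval: [1.200000, 2.230000]
Iteration 2:
  c_2 = (1.200000 + 2.230000)/2 = 1.715000
  f(c_2) = f(1.715000) = 0.329201
  f(a) × f(c) < 0, new interval: [1.200000, 1.715000]

After 2 iteration(s), the approximation is c_2 = 1.715000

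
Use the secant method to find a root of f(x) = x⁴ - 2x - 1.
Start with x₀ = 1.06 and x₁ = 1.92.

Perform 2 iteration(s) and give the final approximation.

f(x) = x⁴ - 2x - 1
x₀ = 1.06, x₁ = 1.92

Secant formula: x_{n+1} = x_n - f(x_n)(x_n - x_{n-1})/(f(x_n) - f(x_{n-1}))

Iteration 1:
  f(1.060000) = -1.857523
  f(1.920000) = 8.749545
  x_2 = 1.920000 - 8.749545×(1.920000 - 1.060000)/(8.749545 - (-1.857523))
       = 1.210604
Iteration 2:
  f(1.920000) = 8.749545
  f(1.210604) = -1.273334
  x_3 = 1.210604 - (-1.273334)×(1.210604 - 1.920000)/(-1.273334 - 8.749545)
       = 1.300728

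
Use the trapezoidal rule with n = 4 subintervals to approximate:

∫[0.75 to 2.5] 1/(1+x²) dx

f(x) = 1/(1+x²)
a = 0.75, b = 2.5, n = 4
h = (b - a)/n = 0.437500

Trapezoidal rule: (h/2)[f(x₀) + 2f(x₁) + 2f(x₂) + ... + f(xₙ)]

x_0 = 0.7500, f(x_0) = 0.640000, coefficient = 1
x_1 = 1.1875, f(x_1) = 0.414911, coefficient = 2
x_2 = 1.6250, f(x_2) = 0.274678, coefficient = 2
x_3 = 2.0625, f(x_3) = 0.190335, coefficient = 2
x_4 = 2.5000, f(x_4) = 0.137931, coefficient = 1

I ≈ (0.437500/2) × 2.537778 = 0.555139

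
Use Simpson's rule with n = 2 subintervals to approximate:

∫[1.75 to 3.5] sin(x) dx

f(x) = sin(x)
a = 1.75, b = 3.5, n = 2
h = (b - a)/n = 0.875000

Simpson's rule: (h/3)[f(x₀) + 4f(x₁) + 2f(x₂) + ... + f(xₙ)]

x_0 = 1.7500, f(x_0) = 0.983986, coefficient = 1
x_1 = 2.6250, f(x_1) = 0.493920, coefficient = 4
x_2 = 3.5000, f(x_2) = -0.350783, coefficient = 1

I ≈ (0.875000/3) × 2.608884 = 0.760924
Exact value: 0.758211
Error: 0.002714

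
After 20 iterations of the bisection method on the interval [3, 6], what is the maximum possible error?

Bisection error bound: |error| ≤ (b-a)/2^n
|error| ≤ (6 - 3)/2^20 = 3/2^20
|error| ≤ 0.0000028610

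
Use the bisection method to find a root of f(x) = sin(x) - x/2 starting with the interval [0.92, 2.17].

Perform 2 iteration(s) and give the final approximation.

f(x) = sin(x) - x/2
Initial interval: [0.92, 2.17]

Iteration 1:
  c_1 = (0.920000 + 2.170000)/2 = 1.545000
  f(c_1) = f(1.545000) = 0.227167
  f(a) × f(c) ≥ 0, new interval: [1.545000, 2.170000]
Iteration 2:
  c_2 = (1.545000 + 2.170000)/2 = 1.857500
  f(c_2) = f(1.857500) = 0.030431
  f(a) × f(c) ≥ 0, new interval: [1.857500, 2.170000]

After 2 iteration(s), the approximation is c_2 = 1.857500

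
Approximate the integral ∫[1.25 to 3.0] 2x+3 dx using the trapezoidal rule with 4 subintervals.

f(x) = 2x+3
a = 1.25, b = 3.0, n = 4
h = (b - a)/n = 0.437500

Trapezoidal rule: (h/2)[f(x₀) + 2f(x₁) + 2f(x₂) + ... + f(xₙ)]

x_0 = 1.2500, f(x_0) = 5.500000, coefficient = 1
x_1 = 1.6875, f(x_1) = 6.375000, coefficient = 2
x_2 = 2.1250, f(x_2) = 7.250000, coefficient = 2
x_3 = 2.5625, f(x_3) = 8.125000, coefficient = 2
x_4 = 3.0000, f(x_4) = 9.000000, coefficient = 1

I ≈ (0.437500/2) × 58.000000 = 12.687500
Exact value: 12.687500
Error: 0.000000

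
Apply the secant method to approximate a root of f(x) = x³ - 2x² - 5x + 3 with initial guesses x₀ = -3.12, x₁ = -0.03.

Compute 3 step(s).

f(x) = x³ - 2x² - 5x + 3
x₀ = -3.12, x₁ = -0.03

Secant formula: x_{n+1} = x_n - f(x_n)(x_n - x_{n-1})/(f(x_n) - f(x_{n-1}))

Iteration 1:
  f(-3.120000) = -31.240128
  f(-0.030000) = 3.148173
  x_2 = -0.030000 - 3.148173×(-0.030000 - (-3.120000))/(3.148173 - (-31.240128))
       = -0.312883
Iteration 2:
  f(-0.030000) = 3.148173
  f(-0.312883) = 4.337992
  x_3 = -0.312883 - 4.337992×(-0.312883 - (-0.030000))/(4.337992 - 3.148173)
       = 0.718486
Iteration 3:
  f(-0.312883) = 4.337992
  f(0.718486) = -1.253978
  x_4 = 0.718486 - (-1.253978)×(0.718486 - (-0.312883))/(-1.253978 - 4.337992)
       = 0.487206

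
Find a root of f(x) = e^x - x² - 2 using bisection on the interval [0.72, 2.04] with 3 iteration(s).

f(x) = e^x - x² - 2
Initial interval: [0.72, 2.04]

Iteration 1:
  c_1 = (0.720000 + 2.040000)/2 = 1.380000
  f(c_1) = f(1.380000) = 0.070502
  f(a) × f(c) < 0, new interval: [0.720000, 1.380000]
Iteration 2:
  c_2 = (0.720000 + 1.380000)/2 = 1.050000
  f(c_2) = f(1.050000) = -0.244849
  f(a) × f(c) ≥ 0, new interval: [1.050000, 1.380000]
Iteration 3:
  c_3 = (1.050000 + 1.380000)/2 = 1.215000
  f(c_3) = f(1.215000) = -0.105931
  f(a) × f(c) ≥ 0, new interval: [1.215000, 1.380000]

After 3 iteration(s), the approximation is c_3 = 1.215000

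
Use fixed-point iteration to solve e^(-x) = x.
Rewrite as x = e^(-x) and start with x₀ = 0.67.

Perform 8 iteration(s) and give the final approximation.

Equation: e^(-x) = x
Fixed-point form: x = e^(-x)
x₀ = 0.67

x_1 = g(0.670000) = 0.511709
x_2 = g(0.511709) = 0.599470
x_3 = g(0.599470) = 0.549102
x_4 = g(0.549102) = 0.577468
x_5 = g(0.577468) = 0.561318
x_6 = g(0.561318) = 0.570457
x_7 = g(0.570457) = 0.565267
x_8 = g(0.565267) = 0.568208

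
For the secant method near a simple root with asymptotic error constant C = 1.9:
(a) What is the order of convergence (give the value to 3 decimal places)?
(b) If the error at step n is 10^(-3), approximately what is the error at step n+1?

(a) Secant method has superlinear convergence with order φ = (1+√5)/2 ≈ 1.618.
    This means |e_{n+1}| ≈ C|e_n|^1.618.

(b) With |e_n| = 10^(-3) and C = 1.9:
    |e_{n+1}| ≈ 1.9 × (10^(-3))^1.618 = 1.9 × 10^(-4.85)

(a) ≈ 1.618 (golden ratio); (b) |e_{n+1}| ≈ 2.659e-05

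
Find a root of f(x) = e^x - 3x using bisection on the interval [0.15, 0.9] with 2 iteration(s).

f(x) = e^x - 3x
Initial interval: [0.15, 0.9]

Iteration 1:
  c_1 = (0.150000 + 0.900000)/2 = 0.525000
  f(c_1) = f(0.525000) = 0.115459
  f(a) × f(c) ≥ 0, new interval: [0.525000, 0.900000]
Iteration 2:
  c_2 = (0.525000 + 0.900000)/2 = 0.712500
  f(c_2) = f(0.712500) = -0.098417
  f(a) × f(c) < 0, new interval: [0.525000, 0.712500]

After 2 iteration(s), the approximation is c_2 = 0.712500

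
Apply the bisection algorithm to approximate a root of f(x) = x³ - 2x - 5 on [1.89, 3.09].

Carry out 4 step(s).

f(x) = x³ - 2x - 5
Initial interval: [1.89, 3.09]

Iteration 1:
  c_1 = (1.890000 + 3.090000)/2 = 2.490000
  f(c_1) = f(2.490000) = 5.458249
  f(a) × f(c) < 0, new interval: [1.890000, 2.490000]
Iteration 2:
  c_2 = (1.890000 + 2.490000)/2 = 2.190000
  f(c_2) = f(2.190000) = 1.123459
  f(a) × f(c) < 0, new interval: [1.890000, 2.190000]
Iteration 3:
  c_3 = (1.890000 + 2.190000)/2 = 2.040000
  f(c_3) = f(2.040000) = -0.590336
  f(a) × f(c) ≥ 0, new interval: [2.040000, 2.190000]
Iteration 4:
  c_4 = (2.040000 + 2.190000)/2 = 2.115000
  f(c_4) = f(2.115000) = 0.230871
  f(a) × f(c) < 0, new interval: [2.040000, 2.115000]

After 4 iteration(s), the approximation is c_4 = 2.115000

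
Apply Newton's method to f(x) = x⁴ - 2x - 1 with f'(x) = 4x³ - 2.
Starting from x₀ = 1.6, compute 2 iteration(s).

f(x) = x⁴ - 2x - 1
f'(x) = 4x³ - 2
x₀ = 1.6

Newton-Raphson formula: x_{n+1} = x_n - f(x_n)/f'(x_n)

Iteration 1:
  f(1.600000) = 2.353600
  f'(1.600000) = 14.384000
  x_1 = 1.600000 - 2.353600/14.384000 = 1.436374
Iteration 2:
  f(1.436374) = 0.383921
  f'(1.436374) = 9.853930
  x_2 = 1.436374 - 0.383921/9.853930 = 1.397413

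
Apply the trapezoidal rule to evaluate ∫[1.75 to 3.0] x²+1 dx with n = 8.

f(x) = x²+1
a = 1.75, b = 3.0, n = 8
h = (b - a)/n = 0.156250

Trapezoidal rule: (h/2)[f(x₀) + 2f(x₁) + 2f(x₂) + ... + f(xₙ)]

x_0 = 1.7500, f(x_0) = 4.062500, coefficient = 1
x_1 = 1.9062, f(x_1) = 4.633789, coefficient = 2
x_2 = 2.0625, f(x_2) = 5.253906, coefficient = 2
x_3 = 2.2188, f(x_3) = 5.922852, coefficient = 2
x_4 = 2.3750, f(x_4) = 6.640625, coefficient = 2
x_5 = 2.5312, f(x_5) = 7.407227, coefficient = 2
x_6 = 2.6875, f(x_6) = 8.222656, coefficient = 2
x_7 = 2.8438, f(x_7) = 9.086914, coefficient = 2
x_8 = 3.0000, f(x_8) = 10.000000, coefficient = 1

I ≈ (0.156250/2) × 108.398438 = 8.468628
Exact value: 8.463542
Error: 0.005086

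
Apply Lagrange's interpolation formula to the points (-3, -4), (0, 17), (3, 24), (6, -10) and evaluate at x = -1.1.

Lagrange interpolation formula:
P(x) = Σ yᵢ × Lᵢ(x)
where Lᵢ(x) = Π_{j≠i} (x - xⱼ)/(xᵢ - xⱼ)

L_0(-1.1) = (-1.1 - 0)/(-3 - 0) × (-1.1 - 3)/(-3 - 3) × (-1.1 - 6)/(-3 - 6) = 0.197660
L_1(-1.1) = (-1.1 - (-3))/(0 - (-3)) × (-1.1 - 3)/(0 - 3) × (-1.1 - 6)/(0 - 6) = 1.024241
L_2(-1.1) = (-1.1 - (-3))/(3 - (-3)) × (-1.1 - 0)/(3 - 0) × (-1.1 - 6)/(3 - 6) = -0.274796
L_3(-1.1) = (-1.1 - (-3))/(6 - (-3)) × (-1.1 - 0)/(6 - 0) × (-1.1 - 3)/(6 - 3) = 0.052895

P(-1.1) = (-4)×L_0(-1.1) + 17×L_1(-1.1) + 24×L_2(-1.1) + (-10)×L_3(-1.1)
P(-1.1) = 9.497389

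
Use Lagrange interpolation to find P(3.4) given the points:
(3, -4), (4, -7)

Lagrange interpolation formula:
P(x) = Σ yᵢ × Lᵢ(x)
where Lᵢ(x) = Π_{j≠i} (x - xⱼ)/(xᵢ - xⱼ)

L_0(3.4) = (3.4 - 4)/(3 - 4) = 0.600000
L_1(3.4) = (3.4 - 3)/(4 - 3) = 0.400000

P(3.4) = (-4)×L_0(3.4) + (-7)×L_1(3.4)
P(3.4) = -5.200000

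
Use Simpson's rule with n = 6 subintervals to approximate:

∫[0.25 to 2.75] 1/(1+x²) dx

f(x) = 1/(1+x²)
a = 0.25, b = 2.75, n = 6
h = (b - a)/n = 0.416667

Simpson's rule: (h/3)[f(x₀) + 4f(x₁) + 2f(x₂) + ... + f(xₙ)]

x_0 = 0.2500, f(x_0) = 0.941176, coefficient = 1
x_1 = 0.6667, f(x_1) = 0.692308, coefficient = 4
x_2 = 1.0833, f(x_2) = 0.460064, coefficient = 2
x_3 = 1.5000, f(x_3) = 0.307692, coefficient = 4
x_4 = 1.9167, f(x_4) = 0.213967, coefficient = 2
x_5 = 2.3333, f(x_5) = 0.155172, coefficient = 4
x_6 = 2.7500, f(x_6) = 0.116788, coefficient = 1

I ≈ (0.416667/3) × 7.026717 = 0.975933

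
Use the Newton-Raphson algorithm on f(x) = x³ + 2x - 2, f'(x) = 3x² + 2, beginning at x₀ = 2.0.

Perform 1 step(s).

f(x) = x³ + 2x - 2
f'(x) = 3x² + 2
x₀ = 2.0

Newton-Raphson formula: x_{n+1} = x_n - f(x_n)/f'(x_n)

Iteration 1:
  f(2.000000) = 10.000000
  f'(2.000000) = 14.000000
  x_1 = 2.000000 - 10.000000/14.000000 = 1.285714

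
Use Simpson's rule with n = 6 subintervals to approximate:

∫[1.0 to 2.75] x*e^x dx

f(x) = x*e^x
a = 1.0, b = 2.75, n = 6
h = (b - a)/n = 0.291667

Simpson's rule: (h/3)[f(x₀) + 4f(x₁) + 2f(x₂) + ... + f(xₙ)]

x_0 = 1.0000, f(x_0) = 2.718282, coefficient = 1
x_1 = 1.2917, f(x_1) = 4.700176, coefficient = 4
x_2 = 1.5833, f(x_2) = 7.712679, coefficient = 2
x_3 = 1.8750, f(x_3) = 12.226536, coefficient = 4
x_4 = 2.1667, f(x_4) = 18.913133, coefficient = 2
x_5 = 2.4583, f(x_5) = 28.726411, coefficient = 4
x_6 = 2.7500, f(x_6) = 43.017238, coefficient = 1

I ≈ (0.291667/3) × 281.599638 = 27.377743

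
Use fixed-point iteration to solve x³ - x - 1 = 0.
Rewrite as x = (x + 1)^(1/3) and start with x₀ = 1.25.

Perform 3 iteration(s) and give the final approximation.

Equation: x³ - x - 1 = 0
Fixed-point form: x = (x + 1)^(1/3)
x₀ = 1.25

x_1 = g(1.250000) = 1.310371
x_2 = g(1.310371) = 1.321987
x_3 = g(1.321987) = 1.324199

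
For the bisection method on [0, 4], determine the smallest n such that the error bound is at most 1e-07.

We need (b-a)/2^n ≤ 1e-07
(4 - 0)/2^n ≤ 1e-07
4/2^n ≤ 1e-07
2^n ≥ 40000000
n ≥ log₂(40000000) = 25.25
n ≥ 26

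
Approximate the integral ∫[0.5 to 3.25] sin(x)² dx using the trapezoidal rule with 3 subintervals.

f(x) = sin(x)²
a = 0.5, b = 3.25, n = 3
h = (b - a)/n = 0.916667

Trapezoidal rule: (h/2)[f(x₀) + 2f(x₁) + 2f(x₂) + ... + f(xₙ)]

x_0 = 0.5000, f(x_0) = 0.229849, coefficient = 1
x_1 = 1.4167, f(x_1) = 0.976432, coefficient = 2
x_2 = 2.3333, f(x_2) = 0.522853, coefficient = 2
x_3 = 3.2500, f(x_3) = 0.011706, coefficient = 1

I ≈ (0.916667/2) × 3.240125 = 1.485057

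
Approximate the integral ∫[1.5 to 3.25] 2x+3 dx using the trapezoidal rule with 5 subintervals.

f(x) = 2x+3
a = 1.5, b = 3.25, n = 5
h = (b - a)/n = 0.350000

Trapezoidal rule: (h/2)[f(x₀) + 2f(x₁) + 2f(x₂) + ... + f(xₙ)]

x_0 = 1.5000, f(x_0) = 6.000000, coefficient = 1
x_1 = 1.8500, f(x_1) = 6.700000, coefficient = 2
x_2 = 2.2000, f(x_2) = 7.400000, coefficient = 2
x_3 = 2.5500, f(x_3) = 8.100000, coefficient = 2
x_4 = 2.9000, f(x_4) = 8.800000, coefficient = 2
x_5 = 3.2500, f(x_5) = 9.500000, coefficient = 1

I ≈ (0.350000/2) × 77.500000 = 13.562500
Exact value: 13.562500
Error: 0.000000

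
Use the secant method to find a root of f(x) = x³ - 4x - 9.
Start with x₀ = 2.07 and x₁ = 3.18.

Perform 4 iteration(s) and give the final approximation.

f(x) = x³ - 4x - 9
x₀ = 2.07, x₁ = 3.18

Secant formula: x_{n+1} = x_n - f(x_n)(x_n - x_{n-1})/(f(x_n) - f(x_{n-1}))

Iteration 1:
  f(2.070000) = -8.410257
  f(3.180000) = 10.437432
  x_2 = 3.180000 - 10.437432×(3.180000 - 2.070000)/(10.437432 - (-8.410257))
       = 2.565307
Iteration 2:
  f(3.180000) = 10.437432
  f(2.565307) = -2.379462
  x_3 = 2.565307 - (-2.379462)×(2.565307 - 3.180000)/(-2.379462 - 10.437432)
       = 2.679425
Iteration 3:
  f(2.565307) = -2.379462
  f(2.679425) = -0.481260
  x_4 = 2.679425 - (-0.481260)×(2.679425 - 2.565307)/(-0.481260 - (-2.379462))
       = 2.708358
Iteration 4:
  f(2.679425) = -0.481260
  f(2.708358) = 0.032917
  x_5 = 2.708358 - 0.032917×(2.708358 - 2.679425)/(0.032917 - (-0.481260))
       = 2.706505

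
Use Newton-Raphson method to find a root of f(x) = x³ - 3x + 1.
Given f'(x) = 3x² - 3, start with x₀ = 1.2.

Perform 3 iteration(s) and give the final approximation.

f(x) = x³ - 3x + 1
f'(x) = 3x² - 3
x₀ = 1.2

Newton-Raphson formula: x_{n+1} = x_n - f(x_n)/f'(x_n)

Iteration 1:
  f(1.200000) = -0.872000
  f'(1.200000) = 1.320000
  x_1 = 1.200000 - (-0.872000)/1.320000 = 1.860606
Iteration 2:
  f(1.860606) = 1.859330
  f'(1.860606) = 7.385565
  x_2 = 1.860606 - 1.859330/7.385565 = 1.608854
Iteration 3:
  f(1.608854) = 0.337814
  f'(1.608854) = 4.765235
  x_3 = 1.608854 - 0.337814/4.765235 = 1.537963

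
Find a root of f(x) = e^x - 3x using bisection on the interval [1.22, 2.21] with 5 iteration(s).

f(x) = e^x - 3x
Initial interval: [1.22, 2.21]

Iteration 1:
  c_1 = (1.220000 + 2.210000)/2 = 1.715000
  f(c_1) = f(1.715000) = 0.411676
  f(a) × f(c) < 0, new interval: [1.220000, 1.715000]
Iteration 2:
  c_2 = (1.220000 + 1.715000)/2 = 1.467500
  f(c_2) = f(1.467500) = -0.064124
  f(a) × f(c) ≥ 0, new interval: [1.467500, 1.715000]
Iteration 3:
  c_3 = (1.467500 + 1.715000)/2 = 1.591250
  f(c_3) = f(1.591250) = 0.136132
  f(a) × f(c) < 0, new interval: [1.467500, 1.591250]
Iteration 4:
  c_4 = (1.467500 + 1.591250)/2 = 1.529375
  f(c_4) = f(1.529375) = 0.027166
  f(a) × f(c) < 0, new interval: [1.467500, 1.529375]
Iteration 5:
  c_5 = (1.467500 + 1.529375)/2 = 1.498437
  f(c_5) = f(1.498437) = -0.020621
  f(a) × f(c) ≥ 0, new interval: [1.498437, 1.529375]

After 5 iteration(s), the approximation is c_5 = 1.498437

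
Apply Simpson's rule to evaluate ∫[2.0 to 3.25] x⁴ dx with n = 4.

f(x) = x⁴
a = 2.0, b = 3.25, n = 4
h = (b - a)/n = 0.312500

Simpson's rule: (h/3)[f(x₀) + 4f(x₁) + 2f(x₂) + ... + f(xₙ)]

x_0 = 2.0000, f(x_0) = 16.000000, coefficient = 1
x_1 = 2.3125, f(x_1) = 28.597427, coefficient = 4
x_2 = 2.6250, f(x_2) = 47.480713, coefficient = 2
x_3 = 2.9375, f(x_3) = 74.458023, coefficient = 4
x_4 = 3.2500, f(x_4) = 111.566406, coefficient = 1

I ≈ (0.312500/3) × 634.749634 = 66.119754
Exact value: 66.118164
Error: 0.001589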